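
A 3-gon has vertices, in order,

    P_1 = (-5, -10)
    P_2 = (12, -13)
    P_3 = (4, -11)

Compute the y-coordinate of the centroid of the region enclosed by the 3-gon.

Apply the surveyor's formula. First the cross-terms c_i = x_i·y_{i+1} − x_{i+1}·y_i:
  185, -80, -95  ⇒  2A = 10, A = 5.
Then Σ (y_i + y_{i+1})·c_i = -340, so ȳ = -340 / (6·5) = -34/3.

-34/3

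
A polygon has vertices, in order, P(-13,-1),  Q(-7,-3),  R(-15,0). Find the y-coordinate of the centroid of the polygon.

Apply the surveyor's formula. First the cross-terms c_i = x_i·y_{i+1} − x_{i+1}·y_i:
  32, -45, 15  ⇒  2A = 2, A = 1.
Then Σ (y_i + y_{i+1})·c_i = -8, so ȳ = -8 / (6·1) = -4/3.

-4/3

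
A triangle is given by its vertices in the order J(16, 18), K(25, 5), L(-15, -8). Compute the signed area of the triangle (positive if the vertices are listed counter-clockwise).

Apply Gauss's area formula: 2A = Σ (x_i·y_{i+1} − x_{i+1}·y_i), indices taken mod 3.
Σ = (-370) + (-125) + (-142) = -637
Signed area = Σ/2 = -318.5 (negative ⇒ clockwise traversal).

-318.5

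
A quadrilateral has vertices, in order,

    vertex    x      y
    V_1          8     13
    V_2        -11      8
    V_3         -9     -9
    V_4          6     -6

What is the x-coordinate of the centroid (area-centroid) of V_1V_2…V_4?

-17/12

Apply Gauss's area formula. First the cross-terms c_i = x_i·y_{i+1} − x_{i+1}·y_i:
  207, 171, 108, 126  ⇒  2A = 612, A = 306.
Then Σ (x_i + x_{i+1})·c_i = -2601, so x̄ = -2601 / (6·306) = -17/12.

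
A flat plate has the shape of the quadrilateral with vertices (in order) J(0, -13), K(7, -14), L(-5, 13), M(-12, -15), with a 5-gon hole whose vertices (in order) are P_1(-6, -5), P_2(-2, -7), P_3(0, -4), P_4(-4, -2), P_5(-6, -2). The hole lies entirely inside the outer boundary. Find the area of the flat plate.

230.5

Outer boundary:
J→K: (0)(-14) − (7)(-13) = 91
K→L: (7)(13) − (-5)(-14) = 21
L→M: (-5)(-15) − (-12)(13) = 231
M→J: (-12)(-13) − (0)(-15) = 156
Σ = 499
Area = |Σ|/2 = 249.5.
Hole:
P_1→P_2: (-6)(-7) − (-2)(-5) = 32
P_2→P_3: (-2)(-4) − (0)(-7) = 8
P_3→P_4: (0)(-2) − (-4)(-4) = -16
P_4→P_5: (-4)(-2) − (-6)(-2) = -4
P_5→P_1: (-6)(-5) − (-6)(-2) = 18
Σ = 38
Area = |Σ|/2 = 19.
Net area = 249.5 − 19 = 230.5.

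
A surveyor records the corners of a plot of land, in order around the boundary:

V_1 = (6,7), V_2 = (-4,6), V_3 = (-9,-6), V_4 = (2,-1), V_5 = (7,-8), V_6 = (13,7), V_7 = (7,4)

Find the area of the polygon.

167.5

Apply the shoelace (surveyor's) formula: 2A = Σ (x_i·y_{i+1} − x_{i+1}·y_i), indices taken mod 7.
V_1→V_2: (6)(6) − (-4)(7) = 64
V_2→V_3: (-4)(-6) − (-9)(6) = 78
V_3→V_4: (-9)(-1) − (2)(-6) = 21
V_4→V_5: (2)(-8) − (7)(-1) = -9
V_5→V_6: (7)(7) − (13)(-8) = 153
V_6→V_7: (13)(4) − (7)(7) = 3
V_7→V_1: (7)(7) − (6)(4) = 25
Σ = 335
Area = |Σ|/2 = 167.5.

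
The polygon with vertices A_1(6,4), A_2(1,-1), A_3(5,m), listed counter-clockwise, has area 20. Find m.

-5

The doubled signed area Σ (x_i y_{i+1} − x_{i+1} y_i) is linear in m.
With m=0 it equals 15; the coefficient of m is -5 (from the two edges through A_3).
So -5·m + 15 = 2·20 = 40 ⇒ m = -5.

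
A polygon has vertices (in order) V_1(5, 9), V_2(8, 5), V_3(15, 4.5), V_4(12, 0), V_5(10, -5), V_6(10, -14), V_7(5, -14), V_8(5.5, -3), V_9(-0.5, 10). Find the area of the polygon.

Apply the shoelace (surveyor's) formula: 2A = Σ (x_i·y_{i+1} − x_{i+1}·y_i), indices taken mod 9.
Σ = (-47) + (-39) + (-54) + (-60) + (-90) + (-70) + (62) + (53.5) + (-54.5) = -299
Area = |Σ|/2 = 149.5.

149.5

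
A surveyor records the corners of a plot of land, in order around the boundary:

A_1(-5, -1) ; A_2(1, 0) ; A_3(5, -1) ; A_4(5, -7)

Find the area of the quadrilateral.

Apply the surveyor's formula: 2A = Σ (x_i·y_{i+1} − x_{i+1}·y_i), indices taken mod 4.
A_1→A_2: (-5)(0) − (1)(-1) = 1
A_2→A_3: (1)(-1) − (5)(0) = -1
A_3→A_4: (5)(-7) − (5)(-1) = -30
A_4→A_1: (5)(-1) − (-5)(-7) = -40
Σ = -70
Area = |Σ|/2 = 35.

35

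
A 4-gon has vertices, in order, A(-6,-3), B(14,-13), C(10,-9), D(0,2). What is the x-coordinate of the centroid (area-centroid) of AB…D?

Apply Gauss's area formula. First the cross-terms c_i = x_i·y_{i+1} − x_{i+1}·y_i:
  120, 4, 20, 12  ⇒  2A = 156, A = 78.
Then Σ (x_i + x_{i+1})·c_i = 1184, so x̄ = 1184 / (6·78) = 296/117.

296/117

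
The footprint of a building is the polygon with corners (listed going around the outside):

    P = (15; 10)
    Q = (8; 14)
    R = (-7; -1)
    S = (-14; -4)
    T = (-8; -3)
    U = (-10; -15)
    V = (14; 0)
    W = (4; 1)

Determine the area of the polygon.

Apply the surveyor's formula: 2A = Σ (x_i·y_{i+1} − x_{i+1}·y_i), indices taken mod 8.
Σ = (130) + (90) + (14) + (10) + (90) + (210) + (14) + (25) = 583
Area = |Σ|/2 = 291.5.

291.5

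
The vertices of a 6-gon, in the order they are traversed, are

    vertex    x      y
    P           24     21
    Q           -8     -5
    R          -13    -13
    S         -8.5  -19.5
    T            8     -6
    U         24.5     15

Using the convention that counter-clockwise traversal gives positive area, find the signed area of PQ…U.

429.25

Apply the shoelace (surveyor's) formula: 2A = Σ (x_i·y_{i+1} − x_{i+1}·y_i), indices taken mod 6.
Σ = (48) + (39) + (143) + (207) + (267) + (154.5) = 858.5
Signed area = Σ/2 = 429.25 (positive ⇒ counter-clockwise traversal).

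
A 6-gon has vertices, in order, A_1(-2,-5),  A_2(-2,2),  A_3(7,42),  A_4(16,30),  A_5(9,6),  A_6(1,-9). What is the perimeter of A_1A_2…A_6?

|A_1A_2| = √((0)² + (7)²) = √49 = 7
|A_2A_3| = √((9)² + (40)²) = √1681 = 41
|A_3A_4| = √((9)² + (-12)²) = √225 = 15
|A_4A_5| = √((-7)² + (-24)²) = √625 = 25
|A_5A_6| = √((-8)² + (-15)²) = √289 = 17
|A_6A_1| = √((-3)² + (4)²) = √25 = 5
Perimeter = 7 + 41 + 15 + 25 + 17 + 5 = 110.

110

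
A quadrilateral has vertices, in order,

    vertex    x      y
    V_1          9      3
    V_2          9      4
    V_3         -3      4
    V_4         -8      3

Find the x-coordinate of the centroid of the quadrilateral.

146/87

Apply the surveyor's formula. First the cross-terms c_i = x_i·y_{i+1} − x_{i+1}·y_i:
  9, 48, 23, -51  ⇒  2A = 29, A = 14.5.
Then Σ (x_i + x_{i+1})·c_i = 146, so x̄ = 146 / (6·14.5) = 146/87.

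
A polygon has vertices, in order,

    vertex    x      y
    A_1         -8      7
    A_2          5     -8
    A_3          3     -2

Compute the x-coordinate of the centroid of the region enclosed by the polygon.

Apply the shoelace formula. First the cross-terms c_i = x_i·y_{i+1} − x_{i+1}·y_i:
  29, 14, 5  ⇒  2A = 48, A = 24.
Then Σ (x_i + x_{i+1})·c_i = 0, so x̄ = 0 / (6·24) = 0.

0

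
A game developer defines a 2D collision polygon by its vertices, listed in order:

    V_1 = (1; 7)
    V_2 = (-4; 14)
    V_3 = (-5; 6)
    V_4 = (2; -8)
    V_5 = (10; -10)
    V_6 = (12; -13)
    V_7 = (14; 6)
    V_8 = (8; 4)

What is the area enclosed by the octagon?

240

Σ = (42) + (46) + (28) + (60) + (-10) + (254) + (8) + (52) = 480
Area = |Σ|/2 = 240.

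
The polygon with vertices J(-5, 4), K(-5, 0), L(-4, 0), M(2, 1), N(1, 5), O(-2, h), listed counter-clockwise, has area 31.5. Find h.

6

The doubled signed area Σ (x_i y_{i+1} − x_{i+1} y_i) is linear in h.
With h=0 it equals 27; the coefficient of h is 6 (from the two edges through O).
So 6·h + 27 = 2·31.5 = 63 ⇒ h = 6.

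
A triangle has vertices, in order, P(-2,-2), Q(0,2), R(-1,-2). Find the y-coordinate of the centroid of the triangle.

Apply Gauss's area formula. First the cross-terms c_i = x_i·y_{i+1} − x_{i+1}·y_i:
  -4, 2, -2  ⇒  2A = -4, A = -2.
Then Σ (y_i + y_{i+1})·c_i = 8, so ȳ = 8 / (6·(-2)) = -2/3.

-2/3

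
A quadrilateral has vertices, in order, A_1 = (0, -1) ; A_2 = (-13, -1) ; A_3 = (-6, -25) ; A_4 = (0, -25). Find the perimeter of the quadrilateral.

|A_1A_2| = √((-13)² + (0)²) = √169 = 13
|A_2A_3| = √((7)² + (-24)²) = √625 = 25
|A_3A_4| = √((6)² + (0)²) = √36 = 6
|A_4A_1| = √((0)² + (24)²) = √576 = 24
Perimeter = 13 + 25 + 6 + 24 = 68.

68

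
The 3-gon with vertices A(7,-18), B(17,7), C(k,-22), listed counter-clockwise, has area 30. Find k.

3

Write out the shoelace sum; only the two edges meeting at C involve k:
2·Area = [(17·(-22) − k·7) + (k·(-18) − 7·(-22))] + 355
       = -25·k + 135 = 60
⇒ k = 3.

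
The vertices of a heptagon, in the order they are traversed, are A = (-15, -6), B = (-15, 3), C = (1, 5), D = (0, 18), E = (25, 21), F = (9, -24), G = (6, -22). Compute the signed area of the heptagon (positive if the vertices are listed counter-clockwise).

-927

Apply Gauss's area formula: 2A = Σ (x_i·y_{i+1} − x_{i+1}·y_i), indices taken mod 7.
Σ = (-135) + (-78) + (18) + (-450) + (-789) + (-54) + (-366) = -1854
Signed area = Σ/2 = -927 (negative ⇒ clockwise traversal).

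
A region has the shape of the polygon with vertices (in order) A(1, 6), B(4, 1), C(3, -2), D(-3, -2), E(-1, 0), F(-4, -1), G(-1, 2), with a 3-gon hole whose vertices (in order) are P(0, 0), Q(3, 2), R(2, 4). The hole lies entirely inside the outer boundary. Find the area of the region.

28

Outer boundary:
Apply the shoelace (surveyor's) formula: 2A = Σ (x_i·y_{i+1} − x_{i+1}·y_i), indices taken mod 7.
Σ = (-23) + (-11) + (-12) + (-2) + (1) + (-9) + (-8) = -64
Area = |Σ|/2 = 32.
Hole:
Apply Gauss's area formula: 2A = Σ (x_i·y_{i+1} − x_{i+1}·y_i), indices taken mod 3.
Cross-terms: 0, 8, 0  ⇒  Σ = 8
Area = |Σ|/2 = 4.
Net area = 32 − 4 = 28.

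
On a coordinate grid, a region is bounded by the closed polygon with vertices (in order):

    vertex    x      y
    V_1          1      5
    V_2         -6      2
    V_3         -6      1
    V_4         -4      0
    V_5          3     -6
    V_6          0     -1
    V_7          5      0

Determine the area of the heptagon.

46.5

Apply Gauss's area formula: 2A = Σ (x_i·y_{i+1} − x_{i+1}·y_i), indices taken mod 7.
Σ = (32) + (6) + (4) + (24) + (-3) + (5) + (25) = 93
Area = |Σ|/2 = 46.5.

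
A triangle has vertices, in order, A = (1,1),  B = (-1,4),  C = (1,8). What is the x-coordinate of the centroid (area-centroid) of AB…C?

1/3

Apply the shoelace formula. First the cross-terms c_i = x_i·y_{i+1} − x_{i+1}·y_i:
  5, -12, -7  ⇒  2A = -14, A = -7.
Then Σ (x_i + x_{i+1})·c_i = -14, so x̄ = -14 / (6·(-7)) = 1/3.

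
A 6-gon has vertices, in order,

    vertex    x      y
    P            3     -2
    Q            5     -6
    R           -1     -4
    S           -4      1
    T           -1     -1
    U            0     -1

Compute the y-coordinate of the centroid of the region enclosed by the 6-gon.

-26/9

Apply the shoelace formula. First the cross-terms c_i = x_i·y_{i+1} − x_{i+1}·y_i:
  -8, -26, -17, 5, 1, 3  ⇒  2A = -42, A = -21.
Then Σ (y_i + y_{i+1})·c_i = 364, so ȳ = 364 / (6·(-21)) = -26/9.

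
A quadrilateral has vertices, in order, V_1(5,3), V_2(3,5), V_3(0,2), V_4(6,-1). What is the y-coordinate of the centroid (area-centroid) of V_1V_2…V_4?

68/33

Apply the shoelace (surveyor's) formula. First the cross-terms c_i = x_i·y_{i+1} − x_{i+1}·y_i:
  16, 6, -12, 23  ⇒  2A = 33, A = 16.5.
Then Σ (y_i + y_{i+1})·c_i = 204, so ȳ = 204 / (6·16.5) = 68/33.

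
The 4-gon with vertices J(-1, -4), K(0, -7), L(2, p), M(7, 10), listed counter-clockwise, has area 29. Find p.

-5

Write out the shoelace sum; only the two edges meeting at L involve p:
2·Area = [(0·p − 2·(-7)) + (2·10 − 7·p)] + -11
       = -7·p + 23 = 58
⇒ p = -5.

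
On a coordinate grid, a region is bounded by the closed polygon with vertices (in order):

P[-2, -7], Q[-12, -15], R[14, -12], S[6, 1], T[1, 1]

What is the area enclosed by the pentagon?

193

Σ = (-54) + (354) + (86) + (5) + (-5) = 386
Area = |Σ|/2 = 193.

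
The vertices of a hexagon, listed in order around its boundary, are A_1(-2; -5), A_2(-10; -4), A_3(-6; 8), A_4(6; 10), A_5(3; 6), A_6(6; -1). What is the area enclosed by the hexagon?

159.5

Apply Gauss's area formula: 2A = Σ (x_i·y_{i+1} − x_{i+1}·y_i), indices taken mod 6.
Σ = (-42) + (-104) + (-108) + (6) + (-39) + (-32) = -319
Area = |Σ|/2 = 159.5.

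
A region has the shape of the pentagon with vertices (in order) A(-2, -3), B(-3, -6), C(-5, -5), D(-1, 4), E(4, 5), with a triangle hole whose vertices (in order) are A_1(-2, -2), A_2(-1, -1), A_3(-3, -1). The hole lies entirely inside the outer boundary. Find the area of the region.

29

Outer boundary:
Cross-terms: 3, -15, -25, -21, -2  ⇒  Σ = -60
Area = |Σ|/2 = 30.
Hole:
Apply the shoelace formula: 2A = Σ (x_i·y_{i+1} − x_{i+1}·y_i), indices taken mod 3.
Σ = (0) + (-2) + (4) = 2
Area = |Σ|/2 = 1.
Net area = 30 − 1 = 29.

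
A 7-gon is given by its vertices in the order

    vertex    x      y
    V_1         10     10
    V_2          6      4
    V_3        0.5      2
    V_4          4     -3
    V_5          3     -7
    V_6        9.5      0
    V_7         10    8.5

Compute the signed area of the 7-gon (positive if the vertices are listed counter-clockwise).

61.875

Apply Gauss's area formula: 2A = Σ (x_i·y_{i+1} − x_{i+1}·y_i), indices taken mod 7.
V_1→V_2: (10)(4) − (6)(10) = -20
V_2→V_3: (6)(2) − (0.5)(4) = 10
V_3→V_4: (0.5)(-3) − (4)(2) = -9.5
V_4→V_5: (4)(-7) − (3)(-3) = -19
V_5→V_6: (3)(0) − (9.5)(-7) = 66.5
V_6→V_7: (9.5)(8.5) − (10)(0) = 80.75
V_7→V_1: (10)(10) − (10)(8.5) = 15
Σ = 123.75
Signed area = Σ/2 = 61.875 (positive ⇒ counter-clockwise traversal).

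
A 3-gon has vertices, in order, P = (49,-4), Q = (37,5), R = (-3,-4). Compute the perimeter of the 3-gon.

|PQ| = √((-12)² + (9)²) = √225 = 15
|QR| = √((-40)² + (-9)²) = √1681 = 41
|RP| = √((52)² + (0)²) = √2704 = 52
Perimeter = 15 + 41 + 52 = 108.

108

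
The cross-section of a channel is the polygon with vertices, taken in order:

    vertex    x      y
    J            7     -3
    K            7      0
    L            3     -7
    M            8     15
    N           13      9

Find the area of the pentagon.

76

Apply the shoelace formula: 2A = Σ (x_i·y_{i+1} − x_{i+1}·y_i), indices taken mod 5.
Σ = (21) + (-49) + (101) + (-123) + (-102) = -152
Area = |Σ|/2 = 76.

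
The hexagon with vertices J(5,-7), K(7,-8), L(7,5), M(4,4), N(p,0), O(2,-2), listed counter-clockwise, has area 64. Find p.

-4

Write out the shoelace sum; only the two edges meeting at N involve p:
2·Area = [(4·0 − p·4) + (p·(-2) − 2·0)] + 104
       = -6·p + 104 = 128
⇒ p = -4.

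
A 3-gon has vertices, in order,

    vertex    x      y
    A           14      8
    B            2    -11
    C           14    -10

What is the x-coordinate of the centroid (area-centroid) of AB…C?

10

Apply Gauss's area formula. First the cross-terms c_i = x_i·y_{i+1} − x_{i+1}·y_i:
  -170, 134, 252  ⇒  2A = 216, A = 108.
Then Σ (x_i + x_{i+1})·c_i = 6480, so x̄ = 6480 / (6·108) = 10.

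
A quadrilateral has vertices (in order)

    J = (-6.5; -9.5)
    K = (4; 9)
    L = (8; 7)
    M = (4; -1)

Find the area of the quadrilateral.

Cross-terms: -20.5, -44, -36, -44.5  ⇒  Σ = -145
Area = |Σ|/2 = 72.5.

72.5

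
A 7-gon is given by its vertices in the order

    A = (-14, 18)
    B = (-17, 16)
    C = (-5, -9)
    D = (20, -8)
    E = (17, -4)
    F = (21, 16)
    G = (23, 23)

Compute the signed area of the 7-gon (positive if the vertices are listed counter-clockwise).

899

Apply the surveyor's formula: 2A = Σ (x_i·y_{i+1} − x_{i+1}·y_i), indices taken mod 7.
A→B: (-14)(16) − (-17)(18) = 82
B→C: (-17)(-9) − (-5)(16) = 233
C→D: (-5)(-8) − (20)(-9) = 220
D→E: (20)(-4) − (17)(-8) = 56
E→F: (17)(16) − (21)(-4) = 356
F→G: (21)(23) − (23)(16) = 115
G→A: (23)(18) − (-14)(23) = 736
Σ = 1798
Signed area = Σ/2 = 899 (positive ⇒ counter-clockwise traversal).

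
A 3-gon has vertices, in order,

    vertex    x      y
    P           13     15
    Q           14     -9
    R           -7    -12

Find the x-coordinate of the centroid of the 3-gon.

Apply the surveyor's formula. First the cross-terms c_i = x_i·y_{i+1} − x_{i+1}·y_i:
  -327, -231, 51  ⇒  2A = -507, A = -253.5.
Then Σ (x_i + x_{i+1})·c_i = -10140, so x̄ = -10140 / (6·(-253.5)) = 20/3.

20/3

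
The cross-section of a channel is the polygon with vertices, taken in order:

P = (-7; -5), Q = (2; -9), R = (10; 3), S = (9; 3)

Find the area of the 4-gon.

74

Apply the surveyor's formula: 2A = Σ (x_i·y_{i+1} − x_{i+1}·y_i), indices taken mod 4.
Σ = (73) + (96) + (3) + (-24) = 148
Area = |Σ|/2 = 74.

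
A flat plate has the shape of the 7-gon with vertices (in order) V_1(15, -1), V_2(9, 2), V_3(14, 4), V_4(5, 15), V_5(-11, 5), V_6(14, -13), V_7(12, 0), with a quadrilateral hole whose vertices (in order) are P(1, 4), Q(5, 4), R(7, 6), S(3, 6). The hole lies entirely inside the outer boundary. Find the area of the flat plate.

Outer boundary:
Σ = (39) + (8) + (190) + (190) + (73) + (156) + (-12) = 644
Area = |Σ|/2 = 322.
Hole:
Σ = (-16) + (2) + (24) + (6) = 16
Area = |Σ|/2 = 8.
Net area = 322 − 8 = 314.

314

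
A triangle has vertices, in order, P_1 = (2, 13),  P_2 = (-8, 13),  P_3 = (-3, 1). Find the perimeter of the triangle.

36

|P_1P_2| = √((-10)² + (0)²) = √100 = 10
|P_2P_3| = √((5)² + (-12)²) = √169 = 13
|P_3P_1| = √((5)² + (12)²) = √169 = 13
Perimeter = 10 + 13 + 13 = 36.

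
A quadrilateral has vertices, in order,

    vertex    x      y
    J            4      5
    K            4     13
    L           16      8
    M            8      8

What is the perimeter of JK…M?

|JK| = √((0)² + (8)²) = √64 = 8
|KL| = √((12)² + (-5)²) = √169 = 13
|LM| = √((-8)² + (0)²) = √64 = 8
|MJ| = √((-4)² + (-3)²) = √25 = 5
Perimeter = 8 + 13 + 8 + 5 = 34.

34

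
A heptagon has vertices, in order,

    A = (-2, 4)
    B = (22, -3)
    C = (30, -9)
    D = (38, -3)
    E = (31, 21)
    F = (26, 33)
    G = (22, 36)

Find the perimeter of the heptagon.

|AB| = √((24)² + (-7)²) = √625 = 25
|BC| = √((8)² + (-6)²) = √100 = 10
|CD| = √((8)² + (6)²) = √100 = 10
|DE| = √((-7)² + (24)²) = √625 = 25
|EF| = √((-5)² + (12)²) = √169 = 13
|FG| = √((-4)² + (3)²) = √25 = 5
|GA| = √((-24)² + (-32)²) = √1600 = 40
Perimeter = 25 + 10 + 10 + 25 + 13 + 5 + 40 = 128.

128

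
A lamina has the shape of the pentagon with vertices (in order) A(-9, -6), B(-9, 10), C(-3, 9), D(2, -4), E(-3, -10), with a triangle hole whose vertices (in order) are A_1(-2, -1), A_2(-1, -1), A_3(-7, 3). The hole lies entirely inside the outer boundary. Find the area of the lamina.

150.5

Outer boundary:
A→B: (-9)(10) − (-9)(-6) = -144
B→C: (-9)(9) − (-3)(10) = -51
C→D: (-3)(-4) − (2)(9) = -6
D→E: (2)(-10) − (-3)(-4) = -32
E→A: (-3)(-6) − (-9)(-10) = -72
Σ = -305
Area = |Σ|/2 = 152.5.
Hole:
Apply Gauss's area formula: 2A = Σ (x_i·y_{i+1} − x_{i+1}·y_i), indices taken mod 3.
A_1→A_2: (-2)(-1) − (-1)(-1) = 1
A_2→A_3: (-1)(3) − (-7)(-1) = -10
A_3→A_1: (-7)(-1) − (-2)(3) = 13
Σ = 4
Area = |Σ|/2 = 2.
Net area = 152.5 − 2 = 150.5.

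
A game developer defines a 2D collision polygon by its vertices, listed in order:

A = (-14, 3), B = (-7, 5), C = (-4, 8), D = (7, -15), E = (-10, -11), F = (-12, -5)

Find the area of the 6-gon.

248

Apply the surveyor's formula: 2A = Σ (x_i·y_{i+1} − x_{i+1}·y_i), indices taken mod 6.
Σ = (-49) + (-36) + (4) + (-227) + (-82) + (-106) = -496
Area = |Σ|/2 = 248.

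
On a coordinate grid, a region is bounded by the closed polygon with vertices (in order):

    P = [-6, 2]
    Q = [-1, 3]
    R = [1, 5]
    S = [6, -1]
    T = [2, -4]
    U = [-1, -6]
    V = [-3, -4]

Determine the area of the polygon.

68.5

P→Q: (-6)(3) − (-1)(2) = -16
Q→R: (-1)(5) − (1)(3) = -8
R→S: (1)(-1) − (6)(5) = -31
S→T: (6)(-4) − (2)(-1) = -22
T→U: (2)(-6) − (-1)(-4) = -16
U→V: (-1)(-4) − (-3)(-6) = -14
V→P: (-3)(2) − (-6)(-4) = -30
Σ = -137
Area = |Σ|/2 = 68.5.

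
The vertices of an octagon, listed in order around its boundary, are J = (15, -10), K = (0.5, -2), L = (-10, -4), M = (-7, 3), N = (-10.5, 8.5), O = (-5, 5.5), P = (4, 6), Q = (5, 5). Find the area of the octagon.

167.625

Apply the shoelace formula: 2A = Σ (x_i·y_{i+1} − x_{i+1}·y_i), indices taken mod 8.
Σ = (-25) + (-22) + (-58) + (-28) + (-15.25) + (-52) + (-10) + (-125) = -335.25
Area = |Σ|/2 = 167.625.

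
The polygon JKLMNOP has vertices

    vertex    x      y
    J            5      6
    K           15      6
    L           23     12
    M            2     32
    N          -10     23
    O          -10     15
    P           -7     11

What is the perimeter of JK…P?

|JK| = √((10)² + (0)²) = √100 = 10
|KL| = √((8)² + (6)²) = √100 = 10
|LM| = √((-21)² + (20)²) = √841 = 29
|MN| = √((-12)² + (-9)²) = √225 = 15
|NO| = √((0)² + (-8)²) = √64 = 8
|OP| = √((3)² + (-4)²) = √25 = 5
|PJ| = √((12)² + (-5)²) = √169 = 13
Perimeter = 10 + 10 + 29 + 15 + 8 + 5 + 13 = 90.

90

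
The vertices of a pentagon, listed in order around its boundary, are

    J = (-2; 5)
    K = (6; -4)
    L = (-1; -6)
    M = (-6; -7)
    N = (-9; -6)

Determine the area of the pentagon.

Apply the shoelace formula: 2A = Σ (x_i·y_{i+1} − x_{i+1}·y_i), indices taken mod 5.
Σ = (-22) + (-40) + (-29) + (-27) + (-57) = -175
Area = |Σ|/2 = 87.5.

87.5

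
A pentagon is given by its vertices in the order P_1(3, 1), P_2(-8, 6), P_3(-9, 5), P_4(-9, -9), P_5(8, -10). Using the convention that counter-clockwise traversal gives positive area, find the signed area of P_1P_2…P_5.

183

Apply the shoelace (surveyor's) formula: 2A = Σ (x_i·y_{i+1} − x_{i+1}·y_i), indices taken mod 5.
Σ = (26) + (14) + (126) + (162) + (38) = 366
Signed area = Σ/2 = 183 (positive ⇒ counter-clockwise traversal).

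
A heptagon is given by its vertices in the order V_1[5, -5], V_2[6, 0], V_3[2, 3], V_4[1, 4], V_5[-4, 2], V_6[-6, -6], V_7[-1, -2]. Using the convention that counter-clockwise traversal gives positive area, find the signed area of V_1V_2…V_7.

Σ = (30) + (18) + (5) + (18) + (36) + (6) + (15) = 128
Signed area = Σ/2 = 64 (positive ⇒ counter-clockwise traversal).

64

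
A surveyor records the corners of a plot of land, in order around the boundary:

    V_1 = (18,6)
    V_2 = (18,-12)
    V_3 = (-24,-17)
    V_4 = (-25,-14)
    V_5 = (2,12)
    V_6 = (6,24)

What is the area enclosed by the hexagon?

Apply the shoelace (surveyor's) formula: 2A = Σ (x_i·y_{i+1} − x_{i+1}·y_i), indices taken mod 6.
Cross-terms: -324, -594, -89, -272, -24, -396  ⇒  Σ = -1699
Area = |Σ|/2 = 849.5.

849.5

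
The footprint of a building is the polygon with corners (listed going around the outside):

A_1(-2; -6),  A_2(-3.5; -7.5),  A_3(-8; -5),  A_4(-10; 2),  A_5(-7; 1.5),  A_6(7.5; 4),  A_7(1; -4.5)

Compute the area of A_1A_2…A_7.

Apply the shoelace (surveyor's) formula: 2A = Σ (x_i·y_{i+1} − x_{i+1}·y_i), indices taken mod 7.
Cross-terms: -6, -42.5, -66, -1, -39.25, -37.75, -15  ⇒  Σ = -207.5
Area = |Σ|/2 = 103.75.

103.75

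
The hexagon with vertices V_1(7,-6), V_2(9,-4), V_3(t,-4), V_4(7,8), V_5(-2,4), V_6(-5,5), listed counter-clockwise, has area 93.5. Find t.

Write out the shoelace sum; only the two edges meeting at V_3 involve t:
2·Area = [(9·(-4) − t·(-4)) + (t·8 − 7·(-4))] + 75
       = 12·t + 67 = 187
⇒ t = 10.

10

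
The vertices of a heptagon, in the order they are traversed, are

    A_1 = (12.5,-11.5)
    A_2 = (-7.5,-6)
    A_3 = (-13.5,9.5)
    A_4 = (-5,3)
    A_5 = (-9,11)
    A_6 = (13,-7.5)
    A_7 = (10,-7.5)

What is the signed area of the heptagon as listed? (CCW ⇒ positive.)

-226.875

Apply Gauss's area formula: 2A = Σ (x_i·y_{i+1} − x_{i+1}·y_i), indices taken mod 7.
A_1→A_2: (12.5)(-6) − (-7.5)(-11.5) = -161.25
A_2→A_3: (-7.5)(9.5) − (-13.5)(-6) = -152.25
A_3→A_4: (-13.5)(3) − (-5)(9.5) = 7
A_4→A_5: (-5)(11) − (-9)(3) = -28
A_5→A_6: (-9)(-7.5) − (13)(11) = -75.5
A_6→A_7: (13)(-7.5) − (10)(-7.5) = -22.5
A_7→A_1: (10)(-11.5) − (12.5)(-7.5) = -21.25
Σ = -453.75
Signed area = Σ/2 = -226.875 (negative ⇒ clockwise traversal).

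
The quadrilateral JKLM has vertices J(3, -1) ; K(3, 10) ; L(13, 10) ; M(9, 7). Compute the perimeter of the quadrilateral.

|JK| = √((0)² + (11)²) = √121 = 11
|KL| = √((10)² + (0)²) = √100 = 10
|LM| = √((-4)² + (-3)²) = √25 = 5
|MJ| = √((-6)² + (-8)²) = √100 = 10
Perimeter = 11 + 10 + 5 + 10 = 36.

36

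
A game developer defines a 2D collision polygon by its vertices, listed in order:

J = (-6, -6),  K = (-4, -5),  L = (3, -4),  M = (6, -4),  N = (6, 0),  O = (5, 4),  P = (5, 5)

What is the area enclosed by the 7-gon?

51

Apply Gauss's area formula: 2A = Σ (x_i·y_{i+1} − x_{i+1}·y_i), indices taken mod 7.
Σ = (6) + (31) + (12) + (24) + (24) + (5) + (0) = 102
Area = |Σ|/2 = 51.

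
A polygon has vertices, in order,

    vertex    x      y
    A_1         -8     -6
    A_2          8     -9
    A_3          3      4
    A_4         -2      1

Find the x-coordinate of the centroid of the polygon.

Apply the shoelace formula. First the cross-terms c_i = x_i·y_{i+1} − x_{i+1}·y_i:
  120, 59, 11, 20  ⇒  2A = 210, A = 105.
Then Σ (x_i + x_{i+1})·c_i = 460, so x̄ = 460 / (6·105) = 46/63.

46/63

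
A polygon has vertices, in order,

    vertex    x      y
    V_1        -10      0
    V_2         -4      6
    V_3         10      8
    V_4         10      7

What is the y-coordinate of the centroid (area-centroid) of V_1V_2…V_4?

109/23

Apply the surveyor's formula. First the cross-terms c_i = x_i·y_{i+1} − x_{i+1}·y_i:
  -60, -92, -10, 70  ⇒  2A = -92, A = -46.
Then Σ (y_i + y_{i+1})·c_i = -1308, so ȳ = -1308 / (6·(-46)) = 109/23.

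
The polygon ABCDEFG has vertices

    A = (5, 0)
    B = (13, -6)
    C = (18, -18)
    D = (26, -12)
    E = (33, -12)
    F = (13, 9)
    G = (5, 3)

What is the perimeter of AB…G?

|AB| = √((8)² + (-6)²) = √100 = 10
|BC| = √((5)² + (-12)²) = √169 = 13
|CD| = √((8)² + (6)²) = √100 = 10
|DE| = √((7)² + (0)²) = √49 = 7
|EF| = √((-20)² + (21)²) = √841 = 29
|FG| = √((-8)² + (-6)²) = √100 = 10
|GA| = √((0)² + (-3)²) = √9 = 3
Perimeter = 10 + 13 + 10 + 7 + 29 + 10 + 3 = 82.

82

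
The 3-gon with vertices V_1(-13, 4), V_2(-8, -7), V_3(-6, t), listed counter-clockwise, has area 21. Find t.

-3

The doubled signed area Σ (x_i y_{i+1} − x_{i+1} y_i) is linear in t.
With t=0 it equals 57; the coefficient of t is 5 (from the two edges through V_3).
So 5·t + 57 = 2·21 = 42 ⇒ t = -3.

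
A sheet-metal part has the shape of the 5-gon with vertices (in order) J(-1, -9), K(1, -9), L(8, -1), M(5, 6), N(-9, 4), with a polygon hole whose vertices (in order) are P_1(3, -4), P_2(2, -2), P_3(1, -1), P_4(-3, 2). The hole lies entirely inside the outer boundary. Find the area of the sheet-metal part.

147

Outer boundary:
Apply the shoelace formula: 2A = Σ (x_i·y_{i+1} − x_{i+1}·y_i), indices taken mod 5.
J→K: (-1)(-9) − (1)(-9) = 18
K→L: (1)(-1) − (8)(-9) = 71
L→M: (8)(6) − (5)(-1) = 53
M→N: (5)(4) − (-9)(6) = 74
N→J: (-9)(-9) − (-1)(4) = 85
Σ = 301
Area = |Σ|/2 = 150.5.
Hole:
Σ = (2) + (0) + (-1) + (6) = 7
Area = |Σ|/2 = 3.5.
Net area = 150.5 − 3.5 = 147.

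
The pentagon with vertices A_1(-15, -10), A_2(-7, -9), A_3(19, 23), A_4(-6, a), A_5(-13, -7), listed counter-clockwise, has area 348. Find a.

Write out the shoelace sum; only the two edges meeting at A_4 involve a:
2·Area = [(19·a − (-6)·23) + ((-6)·(-7) − (-13)·a)] + 100
       = 32·a + 280 = 696
⇒ a = 13.

13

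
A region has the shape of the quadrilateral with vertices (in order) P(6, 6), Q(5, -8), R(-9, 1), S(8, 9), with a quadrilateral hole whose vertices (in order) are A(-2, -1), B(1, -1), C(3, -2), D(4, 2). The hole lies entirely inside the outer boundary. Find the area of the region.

Outer boundary:
Cross-terms: -78, -67, -89, -6  ⇒  Σ = -240
Area = |Σ|/2 = 120.
Hole:
Apply the surveyor's formula: 2A = Σ (x_i·y_{i+1} − x_{i+1}·y_i), indices taken mod 4.
A→B: (-2)(-1) − (1)(-1) = 3
B→C: (1)(-2) − (3)(-1) = 1
C→D: (3)(2) − (4)(-2) = 14
D→A: (4)(-1) − (-2)(2) = 0
Σ = 18
Area = |Σ|/2 = 9.
Net area = 120 − 9 = 111.

111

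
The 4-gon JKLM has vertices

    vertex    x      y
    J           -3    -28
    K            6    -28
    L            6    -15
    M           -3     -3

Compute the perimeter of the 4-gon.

62

|JK| = √((9)² + (0)²) = √81 = 9
|KL| = √((0)² + (13)²) = √169 = 13
|LM| = √((-9)² + (12)²) = √225 = 15
|MJ| = √((0)² + (-25)²) = √625 = 25
Perimeter = 9 + 13 + 15 + 25 = 62.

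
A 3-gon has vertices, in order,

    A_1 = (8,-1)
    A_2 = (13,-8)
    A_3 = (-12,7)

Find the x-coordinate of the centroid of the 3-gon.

3

Apply Gauss's area formula. First the cross-terms c_i = x_i·y_{i+1} − x_{i+1}·y_i:
  -51, -5, -44  ⇒  2A = -100, A = -50.
Then Σ (x_i + x_{i+1})·c_i = -900, so x̄ = -900 / (6·(-50)) = 3.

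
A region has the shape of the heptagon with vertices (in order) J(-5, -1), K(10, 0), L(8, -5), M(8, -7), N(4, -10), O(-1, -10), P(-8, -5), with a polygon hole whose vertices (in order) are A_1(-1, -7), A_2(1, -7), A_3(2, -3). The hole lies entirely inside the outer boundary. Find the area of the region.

121

Outer boundary:
Apply the shoelace (surveyor's) formula: 2A = Σ (x_i·y_{i+1} − x_{i+1}·y_i), indices taken mod 7.
Σ = (10) + (-50) + (-16) + (-52) + (-50) + (-75) + (-17) = -250
Area = |Σ|/2 = 125.
Hole:
Apply the shoelace (surveyor's) formula: 2A = Σ (x_i·y_{i+1} − x_{i+1}·y_i), indices taken mod 3.
Cross-terms: 14, 11, -17  ⇒  Σ = 8
Area = |Σ|/2 = 4.
Net area = 125 − 4 = 121.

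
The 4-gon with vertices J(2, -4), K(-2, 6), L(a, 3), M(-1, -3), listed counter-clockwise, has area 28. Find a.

The doubled signed area Σ (x_i y_{i+1} − x_{i+1} y_i) is linear in a.
With a=0 it equals 11; the coefficient of a is -9 (from the two edges through L).
So -9·a + 11 = 2·28 = 56 ⇒ a = -5.

-5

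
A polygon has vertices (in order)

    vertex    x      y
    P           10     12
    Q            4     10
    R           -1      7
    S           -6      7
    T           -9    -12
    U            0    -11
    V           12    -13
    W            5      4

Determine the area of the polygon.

312

P→Q: (10)(10) − (4)(12) = 52
Q→R: (4)(7) − (-1)(10) = 38
R→S: (-1)(7) − (-6)(7) = 35
S→T: (-6)(-12) − (-9)(7) = 135
T→U: (-9)(-11) − (0)(-12) = 99
U→V: (0)(-13) − (12)(-11) = 132
V→W: (12)(4) − (5)(-13) = 113
W→P: (5)(12) − (10)(4) = 20
Σ = 624
Area = |Σ|/2 = 312.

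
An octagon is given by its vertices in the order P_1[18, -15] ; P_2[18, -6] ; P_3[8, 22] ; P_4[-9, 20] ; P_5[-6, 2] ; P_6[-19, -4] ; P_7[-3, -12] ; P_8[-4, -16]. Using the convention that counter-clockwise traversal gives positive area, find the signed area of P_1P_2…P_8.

P_1→P_2: (18)(-6) − (18)(-15) = 162
P_2→P_3: (18)(22) − (8)(-6) = 444
P_3→P_4: (8)(20) − (-9)(22) = 358
P_4→P_5: (-9)(2) − (-6)(20) = 102
P_5→P_6: (-6)(-4) − (-19)(2) = 62
P_6→P_7: (-19)(-12) − (-3)(-4) = 216
P_7→P_8: (-3)(-16) − (-4)(-12) = 0
P_8→P_1: (-4)(-15) − (18)(-16) = 348
Σ = 1692
Signed area = Σ/2 = 846 (positive ⇒ counter-clockwise traversal).

846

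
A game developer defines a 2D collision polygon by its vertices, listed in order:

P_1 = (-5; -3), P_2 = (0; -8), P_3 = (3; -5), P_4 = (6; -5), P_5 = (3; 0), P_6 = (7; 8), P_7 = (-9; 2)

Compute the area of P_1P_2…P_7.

120.5

Apply Gauss's area formula: 2A = Σ (x_i·y_{i+1} − x_{i+1}·y_i), indices taken mod 7.
Σ = (40) + (24) + (15) + (15) + (24) + (86) + (37) = 241
Area = |Σ|/2 = 120.5.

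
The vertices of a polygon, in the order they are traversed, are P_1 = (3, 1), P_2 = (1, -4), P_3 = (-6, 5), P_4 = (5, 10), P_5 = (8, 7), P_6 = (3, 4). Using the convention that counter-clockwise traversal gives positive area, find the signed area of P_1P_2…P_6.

Apply the shoelace formula: 2A = Σ (x_i·y_{i+1} − x_{i+1}·y_i), indices taken mod 6.
Σ = (-13) + (-19) + (-85) + (-45) + (11) + (-9) = -160
Signed area = Σ/2 = -80 (negative ⇒ clockwise traversal).

-80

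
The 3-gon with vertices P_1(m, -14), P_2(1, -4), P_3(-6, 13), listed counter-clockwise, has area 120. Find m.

The doubled signed area Σ (x_i y_{i+1} − x_{i+1} y_i) is linear in m.
With m=0 it equals 87; the coefficient of m is -17 (from the two edges through P_1).
So -17·m + 87 = 2·120 = 240 ⇒ m = -9.

-9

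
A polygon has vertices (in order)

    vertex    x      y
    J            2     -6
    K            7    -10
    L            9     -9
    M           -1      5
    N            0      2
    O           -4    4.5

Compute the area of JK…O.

53

Apply the shoelace (surveyor's) formula: 2A = Σ (x_i·y_{i+1} − x_{i+1}·y_i), indices taken mod 6.
Cross-terms: 22, 27, 36, -2, 8, 15  ⇒  Σ = 106
Area = |Σ|/2 = 53.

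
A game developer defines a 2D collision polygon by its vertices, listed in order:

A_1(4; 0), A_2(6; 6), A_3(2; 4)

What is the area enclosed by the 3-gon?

Cross-terms: 24, 12, -16  ⇒  Σ = 20
Area = |Σ|/2 = 10.

10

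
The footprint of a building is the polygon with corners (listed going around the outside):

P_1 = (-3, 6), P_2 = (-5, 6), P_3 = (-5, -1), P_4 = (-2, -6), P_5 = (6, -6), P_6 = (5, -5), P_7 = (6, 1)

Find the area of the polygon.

Σ = (12) + (35) + (28) + (48) + (0) + (35) + (39) = 197
Area = |Σ|/2 = 98.5.

98.5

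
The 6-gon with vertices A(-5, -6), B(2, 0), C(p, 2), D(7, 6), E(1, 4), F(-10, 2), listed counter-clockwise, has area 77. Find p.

3

Write out the shoelace sum; only the two edges meeting at C involve p:
2·Area = [(2·2 − p·0) + (p·6 − 7·2)] + 146
       = 6·p + 136 = 154
⇒ p = 3.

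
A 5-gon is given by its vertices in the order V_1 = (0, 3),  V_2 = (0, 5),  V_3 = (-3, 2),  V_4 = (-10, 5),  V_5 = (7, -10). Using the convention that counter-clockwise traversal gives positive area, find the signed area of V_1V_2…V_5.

Apply the shoelace (surveyor's) formula: 2A = Σ (x_i·y_{i+1} − x_{i+1}·y_i), indices taken mod 5.
V_1→V_2: (0)(5) − (0)(3) = 0
V_2→V_3: (0)(2) − (-3)(5) = 15
V_3→V_4: (-3)(5) − (-10)(2) = 5
V_4→V_5: (-10)(-10) − (7)(5) = 65
V_5→V_1: (7)(3) − (0)(-10) = 21
Σ = 106
Signed area = Σ/2 = 53 (positive ⇒ counter-clockwise traversal).

53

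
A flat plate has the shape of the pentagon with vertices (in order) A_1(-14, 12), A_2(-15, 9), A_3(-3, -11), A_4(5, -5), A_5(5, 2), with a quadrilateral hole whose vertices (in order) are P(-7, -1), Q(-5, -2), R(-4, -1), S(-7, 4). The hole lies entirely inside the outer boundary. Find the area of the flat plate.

210.5

Outer boundary:
Cross-terms: 54, 192, 70, 35, 88  ⇒  Σ = 439
Area = |Σ|/2 = 219.5.
Hole:
Apply the shoelace (surveyor's) formula: 2A = Σ (x_i·y_{i+1} − x_{i+1}·y_i), indices taken mod 4.
Σ = (9) + (-3) + (-23) + (35) = 18
Area = |Σ|/2 = 9.
Net area = 219.5 − 9 = 210.5.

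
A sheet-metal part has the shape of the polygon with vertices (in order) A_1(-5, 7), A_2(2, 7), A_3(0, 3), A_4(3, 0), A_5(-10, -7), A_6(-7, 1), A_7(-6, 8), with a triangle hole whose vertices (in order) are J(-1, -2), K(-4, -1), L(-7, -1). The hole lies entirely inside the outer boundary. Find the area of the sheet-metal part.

Outer boundary:
Apply Gauss's area formula: 2A = Σ (x_i·y_{i+1} − x_{i+1}·y_i), indices taken mod 7.
Σ = (-49) + (6) + (-9) + (-21) + (-59) + (-50) + (-2) = -184
Area = |Σ|/2 = 92.
Hole:
Σ = (-7) + (-3) + (13) = 3
Area = |Σ|/2 = 1.5.
Net area = 92 − 1.5 = 90.5.

90.5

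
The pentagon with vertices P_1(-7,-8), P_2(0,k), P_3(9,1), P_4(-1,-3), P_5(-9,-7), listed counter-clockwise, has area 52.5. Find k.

-8

Write out the shoelace sum; only the two edges meeting at P_2 involve k:
2·Area = [((-7)·k − 0·(-8)) + (0·1 − 9·k)] + -23
       = -16·k + -23 = 105
⇒ k = -8.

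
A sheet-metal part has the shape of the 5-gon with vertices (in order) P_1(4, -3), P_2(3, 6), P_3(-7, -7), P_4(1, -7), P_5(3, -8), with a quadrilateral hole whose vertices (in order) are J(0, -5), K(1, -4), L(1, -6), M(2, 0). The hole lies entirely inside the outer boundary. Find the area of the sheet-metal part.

70.5

Outer boundary:
Σ = (33) + (21) + (56) + (13) + (23) = 146
Area = |Σ|/2 = 73.
Hole:
Σ = (5) + (-2) + (12) + (-10) = 5
Area = |Σ|/2 = 2.5.
Net area = 73 − 2.5 = 70.5.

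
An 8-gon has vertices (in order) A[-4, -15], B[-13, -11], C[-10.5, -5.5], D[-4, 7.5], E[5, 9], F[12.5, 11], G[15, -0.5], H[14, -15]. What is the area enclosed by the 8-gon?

543

Apply Gauss's area formula: 2A = Σ (x_i·y_{i+1} − x_{i+1}·y_i), indices taken mod 8.
A→B: (-4)(-11) − (-13)(-15) = -151
B→C: (-13)(-5.5) − (-10.5)(-11) = -44
C→D: (-10.5)(7.5) − (-4)(-5.5) = -100.75
D→E: (-4)(9) − (5)(7.5) = -73.5
E→F: (5)(11) − (12.5)(9) = -57.5
F→G: (12.5)(-0.5) − (15)(11) = -171.25
G→H: (15)(-15) − (14)(-0.5) = -218
H→A: (14)(-15) − (-4)(-15) = -270
Σ = -1086
Area = |Σ|/2 = 543.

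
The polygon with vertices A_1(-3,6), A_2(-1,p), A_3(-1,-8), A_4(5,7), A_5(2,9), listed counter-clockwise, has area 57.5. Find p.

1

Write out the shoelace sum; only the two edges meeting at A_2 involve p:
2·Area = [((-3)·p − (-1)·6) + ((-1)·(-8) − (-1)·p)] + 103
       = -2·p + 117 = 115
⇒ p = 1.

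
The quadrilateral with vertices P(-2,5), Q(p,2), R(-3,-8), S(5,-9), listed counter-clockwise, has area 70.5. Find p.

Write out the shoelace sum; only the two edges meeting at Q involve p:
2·Area = [((-2)·2 − p·5) + (p·(-8) − (-3)·2)] + 74
       = -13·p + 76 = 141
⇒ p = -5.

-5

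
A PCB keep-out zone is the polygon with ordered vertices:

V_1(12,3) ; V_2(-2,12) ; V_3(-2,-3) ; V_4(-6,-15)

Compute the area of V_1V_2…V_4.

177

Σ = (150) + (30) + (12) + (162) = 354
Area = |Σ|/2 = 177.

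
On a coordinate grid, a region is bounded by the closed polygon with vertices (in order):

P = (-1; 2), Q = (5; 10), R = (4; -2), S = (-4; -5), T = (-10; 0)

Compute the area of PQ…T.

84

Σ = (-20) + (-50) + (-28) + (-50) + (-20) = -168
Area = |Σ|/2 = 84.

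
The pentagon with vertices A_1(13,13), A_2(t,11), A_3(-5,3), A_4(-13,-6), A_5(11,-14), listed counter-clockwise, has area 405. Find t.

3

Write out the shoelace sum; only the two edges meeting at A_2 involve t:
2·Area = [(13·11 − t·13) + (t·3 − (-5)·11)] + 642
       = -10·t + 840 = 810
⇒ t = 3.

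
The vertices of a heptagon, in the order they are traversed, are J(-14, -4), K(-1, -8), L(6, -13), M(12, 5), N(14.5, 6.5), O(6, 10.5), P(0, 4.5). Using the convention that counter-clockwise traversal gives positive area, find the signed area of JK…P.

Apply Gauss's area formula: 2A = Σ (x_i·y_{i+1} − x_{i+1}·y_i), indices taken mod 7.
Cross-terms: 108, 61, 186, 5.5, 113.25, 27, 63  ⇒  Σ = 563.75
Signed area = Σ/2 = 281.875 (positive ⇒ counter-clockwise traversal).

281.875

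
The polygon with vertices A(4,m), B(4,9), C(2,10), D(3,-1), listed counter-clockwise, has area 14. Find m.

2

The doubled signed area Σ (x_i y_{i+1} − x_{i+1} y_i) is linear in m.
With m=0 it equals 30; the coefficient of m is -1 (from the two edges through A).
So -1·m + 30 = 2·14 = 28 ⇒ m = 2.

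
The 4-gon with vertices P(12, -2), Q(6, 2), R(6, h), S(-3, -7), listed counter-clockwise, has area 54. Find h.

4

Write out the shoelace sum; only the two edges meeting at R involve h:
2·Area = [(6·h − 6·2) + (6·(-7) − (-3)·h)] + 126
       = 9·h + 72 = 108
⇒ h = 4.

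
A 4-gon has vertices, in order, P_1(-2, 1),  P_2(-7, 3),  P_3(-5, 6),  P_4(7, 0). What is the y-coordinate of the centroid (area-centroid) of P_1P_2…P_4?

484/183

Apply the shoelace formula. First the cross-terms c_i = x_i·y_{i+1} − x_{i+1}·y_i:
  1, -27, -42, 7  ⇒  2A = -61, A = -30.5.
Then Σ (y_i + y_{i+1})·c_i = -484, so ȳ = -484 / (6·(-30.5)) = 484/183.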